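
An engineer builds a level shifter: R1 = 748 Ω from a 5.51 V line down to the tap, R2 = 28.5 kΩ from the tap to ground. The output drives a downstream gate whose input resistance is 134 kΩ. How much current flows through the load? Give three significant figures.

I_L ≈ 0.0399 mA

R2‖R_L = 23500 Ω; V_out = 5.51 × 23500/24250 = 5.340 V.
I_L = V_out / R_L = 5.340 / 134 kΩ = 0.0399 mA.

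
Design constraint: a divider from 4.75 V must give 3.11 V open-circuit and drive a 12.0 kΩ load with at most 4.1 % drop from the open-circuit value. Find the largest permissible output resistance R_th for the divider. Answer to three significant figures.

Loading drop = R_th/(R_th + R_L) ≤ 0.0410, so R_th ≤ R_L · ε/(1−ε) = 12.0 kΩ × 0.0410/0.9590 = 513 Ω.
(Any R1, R2 with R2/(R1+R2) = 0.655 and R1‖R2 ≤ 513 Ω will meet the spec.)

R_th ≤ 513 Ω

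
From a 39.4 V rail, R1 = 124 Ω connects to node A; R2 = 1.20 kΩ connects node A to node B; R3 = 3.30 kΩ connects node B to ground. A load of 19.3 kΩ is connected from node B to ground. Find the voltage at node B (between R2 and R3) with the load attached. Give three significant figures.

At node B, R3 is in parallel with the load: R3‖R_L = 2818 Ω.
Below node A the resistance is R2 + (R3‖R_L) = 4018 Ω, so V_A = 39.4 × 4018/4142 = 38.22 V.
Then V_B = V_A × (R3‖R_L)/(R2 + R3‖R_L) = 38.22 × 2818/4018 = 26.8 V.

V ≈ 26.8 V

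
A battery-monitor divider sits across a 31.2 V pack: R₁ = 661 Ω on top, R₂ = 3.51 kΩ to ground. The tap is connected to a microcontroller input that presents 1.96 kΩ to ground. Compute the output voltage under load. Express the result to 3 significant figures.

V_out ≈ 20.5 V

The load sits in parallel with R₂: R₂‖R_L = (3510 × 1960) / (3510 + 1960) = 1258 Ω.
V_out = 31.2 × 1258 / (661 + 1258) = 31.2 × 1258/1919 = 20.5 V.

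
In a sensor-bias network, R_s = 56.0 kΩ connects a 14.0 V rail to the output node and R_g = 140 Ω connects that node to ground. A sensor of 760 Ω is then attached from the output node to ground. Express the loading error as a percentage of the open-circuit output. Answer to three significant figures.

The divider's output (Thévenin) resistance is R_s‖R_g = 139.7 Ω.
Fractional drop under load = R_th/(R_th + R_L) = 139.7 / (139.7 + 760) = 0.1552.
So the output falls by 15.5 %.

15.5 %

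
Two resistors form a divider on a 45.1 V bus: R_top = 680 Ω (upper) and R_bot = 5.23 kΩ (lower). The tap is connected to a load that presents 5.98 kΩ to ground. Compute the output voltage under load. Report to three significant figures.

V_out ≈ 36.3 V

The load sits in parallel with R_bot: R_bot‖R_L = (5230 × 5980) / (5230 + 5980) = 2790 Ω.
V_out = 45.1 × 2790 / (680 + 2790) = 45.1 × 2790/3470 = 36.3 V.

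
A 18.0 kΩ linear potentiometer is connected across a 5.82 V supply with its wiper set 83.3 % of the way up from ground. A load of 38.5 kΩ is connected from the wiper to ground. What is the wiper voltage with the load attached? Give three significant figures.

V ≈ 4.55 V

The wiper splits the pot into (1−α)R = 3.006 kΩ above and αR = 14.99 kΩ below.
Lower section ‖ load = 10.79 kΩ.
V_wiper = 5.82 × 10.79/(3.006 + 10.79) = 4.55 V.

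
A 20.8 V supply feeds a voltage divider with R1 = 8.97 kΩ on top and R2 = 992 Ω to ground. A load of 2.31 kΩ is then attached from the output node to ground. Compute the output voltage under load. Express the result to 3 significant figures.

The load sits in parallel with R2: R2‖R_L = (992 × 2310) / (992 + 2310) = 694.0 Ω.
V_out = 20.8 × 694.0 / (8970 + 694.0) = 20.8 × 694.0/9664 = 1.49 V.

V_out ≈ 1.49 V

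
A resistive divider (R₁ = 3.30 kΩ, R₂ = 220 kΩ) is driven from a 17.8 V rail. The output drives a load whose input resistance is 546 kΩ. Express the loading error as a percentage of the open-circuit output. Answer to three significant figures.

The divider's output (Thévenin) resistance is R₁‖R₂ = 3.251 kΩ.
Fractional drop under load = R_th/(R_th + R_L) = 3.251 / (3.251 + 546) = 0.005919.
So the output falls by 0.592 %.

0.592 %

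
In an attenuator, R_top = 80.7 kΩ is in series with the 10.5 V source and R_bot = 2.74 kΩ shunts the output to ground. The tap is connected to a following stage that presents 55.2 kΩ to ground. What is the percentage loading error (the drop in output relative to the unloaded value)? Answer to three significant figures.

The divider's output (Thévenin) resistance is R_top‖R_bot = 2.650 kΩ.
Fractional drop under load = R_th/(R_th + R_L) = 2.650 / (2.650 + 55.2) = 0.04581.
So the output falls by 4.58 %.

4.58 %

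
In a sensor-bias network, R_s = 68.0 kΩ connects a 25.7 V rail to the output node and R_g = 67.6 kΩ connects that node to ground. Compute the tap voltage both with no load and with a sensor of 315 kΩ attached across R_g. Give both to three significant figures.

Open-circuit: V = 25.7 × 67.6/(68.0 + 67.6) = 12.8 V.
With the load, R_g becomes R_g‖R_L = 55.66 kΩ, so V = 25.7 × 55.66/123.7 = 11.6 V.

Unloaded: 12.8 V; loaded: 11.6 V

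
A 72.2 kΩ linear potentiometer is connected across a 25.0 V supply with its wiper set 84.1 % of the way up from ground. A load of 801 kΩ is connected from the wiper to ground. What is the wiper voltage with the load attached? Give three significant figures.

V ≈ 20.8 V

The wiper splits the pot into (1−α)R = 11.48 kΩ above and αR = 60.72 kΩ below.
Lower section ‖ load = 56.44 kΩ.
V_wiper = 25.0 × 56.44/(11.48 + 56.44) = 20.8 V.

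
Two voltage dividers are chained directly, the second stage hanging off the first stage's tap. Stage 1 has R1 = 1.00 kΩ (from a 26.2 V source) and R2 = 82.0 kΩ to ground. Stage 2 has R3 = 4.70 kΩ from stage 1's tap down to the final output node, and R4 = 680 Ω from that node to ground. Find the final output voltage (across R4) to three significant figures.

Stage 2 presents R3+R4 = 5380 Ω as a load on stage 1's tap.
Stage 1's lower leg becomes R2‖(R3+R4) = 5049 Ω, so V_mid = 26.2 × 5049/6049 = 21.87 V.
Stage 2 is itself unloaded: V_out = V_mid × R4/(R3+R4) = 21.87 × 680/5380 = 2.76 V.

V_out ≈ 2.76 V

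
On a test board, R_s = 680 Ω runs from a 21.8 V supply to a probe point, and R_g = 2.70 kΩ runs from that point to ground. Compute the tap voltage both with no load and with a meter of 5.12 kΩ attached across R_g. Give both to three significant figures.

Unloaded: 17.4 V; loaded: 15.7 V

Open-circuit: V = 21.8 × 2700/(680 + 2700) = 17.4 V.
With the load, R_g becomes R_g‖R_L = 1768 Ω, so V = 21.8 × 1768/2448 = 15.7 V.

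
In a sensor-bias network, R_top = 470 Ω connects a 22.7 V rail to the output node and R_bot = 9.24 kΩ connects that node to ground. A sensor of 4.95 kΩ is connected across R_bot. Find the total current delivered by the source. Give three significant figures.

R_bot‖R_L = 3223 Ω, so the source sees R_top + R_bot‖R_L = 3693 Ω.
I = 22.7 V / 3693 Ω = 6.15 mA.

I ≈ 6.15 mA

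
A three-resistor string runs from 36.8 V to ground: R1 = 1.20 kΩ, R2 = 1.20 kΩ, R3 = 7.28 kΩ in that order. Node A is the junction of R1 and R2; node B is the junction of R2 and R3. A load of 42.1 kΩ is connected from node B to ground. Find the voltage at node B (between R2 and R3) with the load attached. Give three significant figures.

At node B, R3 is in parallel with the load: R3‖R_L = 6.207 kΩ.
Below node A the resistance is R2 + (R3‖R_L) = 7.407 kΩ, so V_A = 36.8 × 7.407/8.607 = 31.67 V.
Then V_B = V_A × (R3‖R_L)/(R2 + R3‖R_L) = 31.67 × 6.207/7.407 = 26.5 V.

V ≈ 26.5 V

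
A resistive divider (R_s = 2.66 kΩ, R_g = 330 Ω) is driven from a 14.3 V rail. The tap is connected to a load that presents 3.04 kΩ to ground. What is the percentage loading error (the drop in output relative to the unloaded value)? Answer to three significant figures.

8.81 %

The divider's output (Thévenin) resistance is R_s‖R_g = 293.6 Ω.
Fractional drop under load = R_th/(R_th + R_L) = 293.6 / (293.6 + 3040) = 0.08807.
So the output falls by 8.81 %.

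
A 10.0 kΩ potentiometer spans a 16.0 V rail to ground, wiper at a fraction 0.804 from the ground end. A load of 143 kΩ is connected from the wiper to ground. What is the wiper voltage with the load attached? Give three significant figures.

The wiper splits the pot into (1−α)R = 1.960 kΩ above and αR = 8.040 kΩ below.
Lower section ‖ load = 7.612 kΩ.
V_wiper = 16.0 × 7.612/(1.960 + 7.612) = 12.7 V.

V ≈ 12.7 V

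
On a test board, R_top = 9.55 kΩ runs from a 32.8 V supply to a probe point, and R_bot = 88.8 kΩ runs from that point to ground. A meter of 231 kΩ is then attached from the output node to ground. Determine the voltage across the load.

The load sits in parallel with R_bot: R_bot‖R_L = (88.8 × 231) / (88.8 + 231) = 64.14 kΩ.
V_out = 32.8 × 64.14 / (9.55 + 64.14) = 32.8 × 64.14/73.69 = 28.5 V.

V_out ≈ 28.5 V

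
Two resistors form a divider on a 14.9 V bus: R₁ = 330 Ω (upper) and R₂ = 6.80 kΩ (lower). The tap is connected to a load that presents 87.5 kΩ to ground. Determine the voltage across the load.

V_out ≈ 14.2 V

The load sits in parallel with R₂: R₂‖R_L = (6800 × 87500) / (6800 + 87500) = 6310 Ω.
V_out = 14.9 × 6310 / (330 + 6310) = 14.9 × 6310/6640 = 14.2 V.
(Unloaded it would have been 14.2 V.)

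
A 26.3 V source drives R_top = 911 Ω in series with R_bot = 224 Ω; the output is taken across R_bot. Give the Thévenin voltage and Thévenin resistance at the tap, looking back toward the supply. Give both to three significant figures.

V_th = 5.19 V, R_th = 180 Ω

V_th is the open-circuit tap voltage: 26.3 × 224/(911 + 224) = 5.19 V.
With the supply zeroed, R_top and R_bot appear in parallel from the tap: R_th = R_top‖R_bot = (911 × 224)/1135 = 180 Ω.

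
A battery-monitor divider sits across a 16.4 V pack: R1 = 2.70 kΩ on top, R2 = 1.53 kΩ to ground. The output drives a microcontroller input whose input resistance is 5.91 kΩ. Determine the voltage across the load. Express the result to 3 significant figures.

The load sits in parallel with R2: R2‖R_L = (1.53 × 5.91) / (1.53 + 5.91) = 1.215 kΩ.
V_out = 16.4 × 1.215 / (2.70 + 1.215) = 16.4 × 1.215/3.915 = 5.09 V.

V_out ≈ 5.09 V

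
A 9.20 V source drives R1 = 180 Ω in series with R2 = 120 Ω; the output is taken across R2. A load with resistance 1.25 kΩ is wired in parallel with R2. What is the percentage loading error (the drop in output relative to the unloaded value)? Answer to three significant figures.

5.45 %

The divider's output (Thévenin) resistance is R1‖R2 = 72.00 Ω.
Fractional drop under load = R_th/(R_th + R_L) = 72.00 / (72.00 + 1250) = 0.05446.
So the output falls by 5.45 %.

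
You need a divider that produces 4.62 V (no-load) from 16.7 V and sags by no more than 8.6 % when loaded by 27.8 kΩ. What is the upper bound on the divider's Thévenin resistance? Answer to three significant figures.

Loading drop = R_th/(R_th + R_L) ≤ 0.0860, so R_th ≤ R_L · ε/(1−ε) = 27.8 kΩ × 0.0860/0.9140 = 2.62 kΩ.
(Any R1, R2 with R2/(R1+R2) = 0.277 and R1‖R2 ≤ 2.62 kΩ will meet the spec.)

R_th ≤ 2.62 kΩ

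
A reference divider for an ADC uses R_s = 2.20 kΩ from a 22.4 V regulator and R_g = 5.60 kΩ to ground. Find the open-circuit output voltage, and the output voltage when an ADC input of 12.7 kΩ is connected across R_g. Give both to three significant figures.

Open-circuit: V = 22.4 × 5.60/(2.20 + 5.60) = 16.1 V.
With the load, R_g becomes R_g‖R_L = 3.886 kΩ, so V = 22.4 × 3.886/6.086 = 14.3 V.

Unloaded: 16.1 V; loaded: 14.3 V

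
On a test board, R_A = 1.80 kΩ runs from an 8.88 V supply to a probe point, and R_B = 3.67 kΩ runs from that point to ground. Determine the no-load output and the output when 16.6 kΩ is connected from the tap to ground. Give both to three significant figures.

Unloaded: 5.96 V; loaded: 5.55 V

Open-circuit: V = 8.88 × 3.67/(1.80 + 3.67) = 5.96 V.
With the load, R_B becomes R_B‖R_L = 3.006 kΩ, so V = 8.88 × 3.006/4.806 = 5.55 V.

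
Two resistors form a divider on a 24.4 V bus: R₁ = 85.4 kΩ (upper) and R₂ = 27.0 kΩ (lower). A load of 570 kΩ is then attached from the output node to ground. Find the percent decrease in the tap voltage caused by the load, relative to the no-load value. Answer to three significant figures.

The divider's output (Thévenin) resistance is R₁‖R₂ = 20.51 kΩ.
Fractional drop under load = R_th/(R_th + R_L) = 20.51 / (20.51 + 570) = 0.03474.
So the output falls by 3.47 %.

3.47 %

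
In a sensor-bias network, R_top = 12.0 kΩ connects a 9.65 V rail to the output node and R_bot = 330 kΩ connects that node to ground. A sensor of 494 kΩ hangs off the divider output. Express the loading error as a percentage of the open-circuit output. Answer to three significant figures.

2.29 %

The divider's output (Thévenin) resistance is R_top‖R_bot = 11.58 kΩ.
Fractional drop under load = R_th/(R_th + R_L) = 11.58 / (11.58 + 494) = 0.02290.
So the output falls by 2.29 %.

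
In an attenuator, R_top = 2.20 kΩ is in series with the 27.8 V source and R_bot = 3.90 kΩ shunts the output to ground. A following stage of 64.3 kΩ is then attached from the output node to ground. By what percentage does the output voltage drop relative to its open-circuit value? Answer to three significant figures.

The divider's output (Thévenin) resistance is R_top‖R_bot = 1.407 kΩ.
Fractional drop under load = R_th/(R_th + R_L) = 1.407 / (1.407 + 64.3) = 0.02141.
So the output falls by 2.14 %.

2.14 %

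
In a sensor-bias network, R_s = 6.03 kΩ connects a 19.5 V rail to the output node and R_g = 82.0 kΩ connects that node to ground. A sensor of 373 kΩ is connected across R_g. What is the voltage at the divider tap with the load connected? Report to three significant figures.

V_out ≈ 17.9 V

The load sits in parallel with R_g: R_g‖R_L = (82.0 × 373) / (82.0 + 373) = 67.22 kΩ.
V_out = 19.5 × 67.22 / (6.03 + 67.22) = 19.5 × 67.22/73.25 = 17.9 V.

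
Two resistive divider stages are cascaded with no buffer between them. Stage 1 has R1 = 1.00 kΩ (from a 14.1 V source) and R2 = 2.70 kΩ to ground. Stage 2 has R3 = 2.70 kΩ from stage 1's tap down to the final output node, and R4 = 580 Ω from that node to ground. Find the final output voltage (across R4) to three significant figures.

V_out ≈ 1.49 V

Stage 2 presents R3+R4 = 3280 Ω as a load on stage 1's tap.
Stage 1's lower leg becomes R2‖(R3+R4) = 1481 Ω, so V_mid = 14.1 × 1481/2481 = 8.417 V.
Stage 2 is itself unloaded: V_out = V_mid × R4/(R3+R4) = 8.417 × 580/3280 = 1.49 V.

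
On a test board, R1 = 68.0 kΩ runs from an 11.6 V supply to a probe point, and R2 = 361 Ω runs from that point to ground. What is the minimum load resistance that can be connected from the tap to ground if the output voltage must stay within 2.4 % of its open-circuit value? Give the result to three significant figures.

R_L(min) ≈ 14.6 kΩ

Output resistance R_th = R1‖R2 = (68000 × 361)/68360 = 359.1 Ω.
The fractional drop is R_th/(R_th + R_L); requiring this ≤ 0.0240 gives R_L ≥ R_th(1/0.0240 − 1) = 359.1 × 40.67 = 14.6 kΩ.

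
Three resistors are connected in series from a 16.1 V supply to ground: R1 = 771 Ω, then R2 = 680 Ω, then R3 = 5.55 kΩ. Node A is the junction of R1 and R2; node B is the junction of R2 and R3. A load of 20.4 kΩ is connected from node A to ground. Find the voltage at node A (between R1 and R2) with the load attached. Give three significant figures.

Below node A the series string R2+R3 = 6230 Ω sits in parallel with the 20400 Ω load: 4773 Ω.
V_A = 16.1 × 4773/(771 + 4773) = 13.9 V.

V ≈ 13.9 V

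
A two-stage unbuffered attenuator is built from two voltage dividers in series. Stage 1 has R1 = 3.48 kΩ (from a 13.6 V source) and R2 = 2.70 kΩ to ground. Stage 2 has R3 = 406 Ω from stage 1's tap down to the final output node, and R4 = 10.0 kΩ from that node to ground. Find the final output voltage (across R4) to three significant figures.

Stage 2 presents R3+R4 = 10410 Ω as a load on stage 1's tap.
Stage 1's lower leg becomes R2‖(R3+R4) = 2144 Ω, so V_mid = 13.6 × 2144/5624 = 5.184 V.
Stage 2 is itself unloaded: V_out = V_mid × R4/(R3+R4) = 5.184 × 10000/10410 = 4.98 V.

V_out ≈ 4.98 V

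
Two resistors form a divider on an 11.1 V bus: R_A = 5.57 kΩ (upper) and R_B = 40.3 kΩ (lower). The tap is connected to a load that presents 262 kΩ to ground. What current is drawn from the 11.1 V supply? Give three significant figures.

I ≈ 0.274 mA

R_B‖R_L = 34.93 kΩ, so the source sees R_A + R_B‖R_L = 40.50 kΩ.
I = 11.1 V / 40.50 kΩ = 0.274 mA.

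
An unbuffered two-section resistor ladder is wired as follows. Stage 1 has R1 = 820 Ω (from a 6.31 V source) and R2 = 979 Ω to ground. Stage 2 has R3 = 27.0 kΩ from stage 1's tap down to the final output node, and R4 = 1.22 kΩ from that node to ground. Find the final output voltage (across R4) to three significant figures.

V_out ≈ 0.146 V

Stage 2 presents R3+R4 = 28220 Ω as a load on stage 1's tap.
Stage 1's lower leg becomes R2‖(R3+R4) = 946.2 Ω, so V_mid = 6.31 × 946.2/1766 = 3.380 V.
Stage 2 is itself unloaded: V_out = V_mid × R4/(R3+R4) = 3.380 × 1220/28220 = 0.146 V.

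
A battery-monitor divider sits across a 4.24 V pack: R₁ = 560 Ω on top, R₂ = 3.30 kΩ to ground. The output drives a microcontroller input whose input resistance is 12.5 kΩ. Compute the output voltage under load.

The load sits in parallel with R₂: R₂‖R_L = (3300 × 12500) / (3300 + 12500) = 2611 Ω.
V_out = 4.24 × 2611 / (560 + 2611) = 4.24 × 2611/3171 = 3.49 V.
(Unloaded it would have been 3.62 V.)

V_out ≈ 3.49 V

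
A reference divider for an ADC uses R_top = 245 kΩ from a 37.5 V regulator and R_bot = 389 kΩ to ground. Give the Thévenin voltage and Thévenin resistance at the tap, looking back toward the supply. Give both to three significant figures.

V_th = 23.0 V, R_th = 150 kΩ

V_th is the open-circuit tap voltage: 37.5 × 389/(245 + 389) = 23.0 V.
With the supply zeroed, R_top and R_bot appear in parallel from the tap: R_th = R_top‖R_bot = (245 × 389)/634.0 = 150 kΩ.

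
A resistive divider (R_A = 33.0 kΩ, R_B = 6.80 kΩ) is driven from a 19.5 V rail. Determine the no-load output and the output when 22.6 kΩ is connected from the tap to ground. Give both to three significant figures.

Open-circuit: V = 19.5 × 6.80/(33.0 + 6.80) = 3.33 V.
With the load, R_B becomes R_B‖R_L = 5.227 kΩ, so V = 19.5 × 5.227/38.23 = 2.67 V.

Unloaded: 3.33 V; loaded: 2.67 V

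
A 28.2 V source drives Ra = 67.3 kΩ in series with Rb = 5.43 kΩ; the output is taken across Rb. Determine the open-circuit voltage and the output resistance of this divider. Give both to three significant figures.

V_th = 2.11 V, R_th = 5.02 kΩ

V_th is the open-circuit tap voltage: 28.2 × 5.43/(67.3 + 5.43) = 2.11 V.
With the supply zeroed, Ra and Rb appear in parallel from the tap: R_th = Ra‖Rb = (67.3 × 5.43)/72.73 = 5.02 kΩ.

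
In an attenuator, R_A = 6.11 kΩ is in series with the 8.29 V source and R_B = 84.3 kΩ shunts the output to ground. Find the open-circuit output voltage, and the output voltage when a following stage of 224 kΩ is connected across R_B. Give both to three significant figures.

Unloaded: 7.73 V; loaded: 7.54 V

Open-circuit: V = 8.29 × 84.3/(6.11 + 84.3) = 7.73 V.
With the load, R_B becomes R_B‖R_L = 61.25 kΩ, so V = 8.29 × 61.25/67.36 = 7.54 V.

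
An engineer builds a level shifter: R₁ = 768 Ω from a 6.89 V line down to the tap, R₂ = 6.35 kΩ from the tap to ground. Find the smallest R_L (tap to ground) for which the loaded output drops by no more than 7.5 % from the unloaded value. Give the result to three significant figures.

R_L(min) ≈ 8.45 kΩ

Output resistance R_th = R₁‖R₂ = (768 × 6350)/7118 = 685.1 Ω.
The fractional drop is R_th/(R_th + R_L); requiring this ≤ 0.0750 gives R_L ≥ R_th(1/0.0750 − 1) = 685.1 × 12.33 = 8.45 kΩ.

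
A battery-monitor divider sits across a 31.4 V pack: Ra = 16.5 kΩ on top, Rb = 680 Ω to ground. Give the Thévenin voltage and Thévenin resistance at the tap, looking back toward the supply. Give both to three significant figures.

V_th = 1.24 V, R_th = 653 Ω

V_th is the open-circuit tap voltage: 31.4 × 680/(16500 + 680) = 1.24 V.
With the supply zeroed, Ra and Rb appear in parallel from the tap: R_th = Ra‖Rb = (16500 × 680)/17180 = 653 Ω.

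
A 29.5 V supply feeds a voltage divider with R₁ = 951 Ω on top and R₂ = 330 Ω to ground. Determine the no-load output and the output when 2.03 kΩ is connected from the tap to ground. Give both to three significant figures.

Unloaded: 7.60 V; loaded: 6.78 V

Open-circuit: V = 29.5 × 330/(951 + 330) = 7.60 V.
With the load, R₂ becomes R₂‖R_L = 283.9 Ω, so V = 29.5 × 283.9/1235 = 6.78 V.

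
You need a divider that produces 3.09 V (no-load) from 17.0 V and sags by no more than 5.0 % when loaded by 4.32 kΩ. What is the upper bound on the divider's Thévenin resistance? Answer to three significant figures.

Loading drop = R_th/(R_th + R_L) ≤ 0.0500, so R_th ≤ R_L · ε/(1−ε) = 4.32 kΩ × 0.0500/0.9500 = 227 Ω.

R_th ≤ 227 Ω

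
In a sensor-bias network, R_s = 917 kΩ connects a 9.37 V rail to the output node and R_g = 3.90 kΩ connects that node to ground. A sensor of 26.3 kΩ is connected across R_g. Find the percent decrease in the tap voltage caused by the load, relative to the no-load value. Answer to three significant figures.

The divider's output (Thévenin) resistance is R_s‖R_g = 3.883 kΩ.
Fractional drop under load = R_th/(R_th + R_L) = 3.883 / (3.883 + 26.3) = 0.1287.
So the output falls by 12.9 %.

12.9 %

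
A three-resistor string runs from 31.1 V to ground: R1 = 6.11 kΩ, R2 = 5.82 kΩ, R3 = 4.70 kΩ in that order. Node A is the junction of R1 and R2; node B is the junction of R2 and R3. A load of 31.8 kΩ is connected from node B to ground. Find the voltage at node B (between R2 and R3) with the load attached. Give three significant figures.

V ≈ 7.95 V

At node B, R3 is in parallel with the load: R3‖R_L = 4.095 kΩ.
Below node A the resistance is R2 + (R3‖R_L) = 9.915 kΩ, so V_A = 31.1 × 9.915/16.02 = 19.24 V.
Then V_B = V_A × (R3‖R_L)/(R2 + R3‖R_L) = 19.24 × 4.095/9.915 = 7.95 V.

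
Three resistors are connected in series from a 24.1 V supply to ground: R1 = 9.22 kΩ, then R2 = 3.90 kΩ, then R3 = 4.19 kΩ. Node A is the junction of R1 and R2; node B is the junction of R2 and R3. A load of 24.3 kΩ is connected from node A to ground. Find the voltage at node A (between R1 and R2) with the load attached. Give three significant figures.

Below node A the series string R2+R3 = 8.090 kΩ sits in parallel with the 24.3 kΩ load: 6.069 kΩ.
V_A = 24.1 × 6.069/(9.22 + 6.069) = 9.57 V.

V ≈ 9.57 V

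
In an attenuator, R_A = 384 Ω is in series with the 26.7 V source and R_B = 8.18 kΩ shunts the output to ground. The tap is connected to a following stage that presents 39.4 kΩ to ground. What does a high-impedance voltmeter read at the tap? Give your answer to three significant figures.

V_out ≈ 25.3 V

The load sits in parallel with R_B: R_B‖R_L = (8180 × 39400) / (8180 + 39400) = 6774 Ω.
V_out = 26.7 × 6774 / (384 + 6774) = 26.7 × 6774/7158 = 25.3 V.
(Unloaded it would have been 25.5 V.)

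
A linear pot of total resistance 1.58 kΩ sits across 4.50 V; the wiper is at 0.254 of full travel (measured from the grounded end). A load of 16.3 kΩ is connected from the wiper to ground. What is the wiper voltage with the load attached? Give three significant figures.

V ≈ 1.12 V

The wiper splits the pot into (1−α)R = 1179 Ω above and αR = 401.3 Ω below.
Lower section ‖ load = 391.7 Ω.
V_wiper = 4.50 × 391.7/(1179 + 391.7) = 1.12 V.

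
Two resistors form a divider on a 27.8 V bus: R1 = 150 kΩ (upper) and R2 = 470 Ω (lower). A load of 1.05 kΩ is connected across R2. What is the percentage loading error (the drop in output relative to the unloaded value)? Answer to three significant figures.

30.9 %

The divider's output (Thévenin) resistance is R1‖R2 = 468.5 Ω.
Fractional drop under load = R_th/(R_th + R_L) = 468.5 / (468.5 + 1050) = 0.3085.
So the output falls by 30.9 %.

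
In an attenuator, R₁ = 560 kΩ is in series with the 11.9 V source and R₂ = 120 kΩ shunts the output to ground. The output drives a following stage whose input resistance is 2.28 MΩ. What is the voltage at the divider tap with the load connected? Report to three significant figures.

The load sits in parallel with R₂: R₂‖R_L = (120 × 2280) / (120 + 2280) = 114.0 kΩ.
V_out = 11.9 × 114.0 / (560 + 114.0) = 11.9 × 114.0/674.0 = 2.01 V.
(Unloaded it would have been 2.10 V.)

V_out ≈ 2.01 V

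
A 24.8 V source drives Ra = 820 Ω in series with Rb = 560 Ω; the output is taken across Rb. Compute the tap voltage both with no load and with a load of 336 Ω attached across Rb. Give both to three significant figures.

Unloaded: 10.1 V; loaded: 5.06 V

Open-circuit: V = 24.8 × 560/(820 + 560) = 10.1 V.
With the load, Rb becomes Rb‖R_L = 210.0 Ω, so V = 24.8 × 210.0/1030 = 5.06 V.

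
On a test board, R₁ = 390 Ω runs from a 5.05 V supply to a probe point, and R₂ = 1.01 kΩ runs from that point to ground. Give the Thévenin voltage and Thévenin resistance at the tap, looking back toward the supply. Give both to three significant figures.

V_th is the open-circuit tap voltage: 5.05 × 1010/(390 + 1010) = 3.64 V.
With the supply zeroed, R₁ and R₂ appear in parallel from the tap: R_th = R₁‖R₂ = (390 × 1010)/1400 = 281 Ω.

V_th = 3.64 V, R_th = 281 Ω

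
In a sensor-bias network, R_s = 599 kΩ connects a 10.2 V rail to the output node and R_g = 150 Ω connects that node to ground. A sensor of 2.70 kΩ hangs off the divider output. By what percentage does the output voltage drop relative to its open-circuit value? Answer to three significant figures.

The divider's output (Thévenin) resistance is R_s‖R_g = 150.0 Ω.
Fractional drop under load = R_th/(R_th + R_L) = 150.0 / (150.0 + 2700) = 0.05262.
So the output falls by 5.26 %.

5.26 %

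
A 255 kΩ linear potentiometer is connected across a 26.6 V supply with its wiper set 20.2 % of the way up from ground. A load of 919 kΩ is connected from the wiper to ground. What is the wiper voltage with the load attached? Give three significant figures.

V ≈ 5.14 V

The wiper splits the pot into (1−α)R = 203.5 kΩ above and αR = 51.51 kΩ below.
Lower section ‖ load = 48.78 kΩ.
V_wiper = 26.6 × 48.78/(203.5 + 48.78) = 5.14 V.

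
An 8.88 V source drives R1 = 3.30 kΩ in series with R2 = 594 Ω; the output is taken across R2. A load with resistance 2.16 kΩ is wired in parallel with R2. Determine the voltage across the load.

The load sits in parallel with R2: R2‖R_L = (594 × 2160) / (594 + 2160) = 465.9 Ω.
V_out = 8.88 × 465.9 / (3300 + 465.9) = 8.88 × 465.9/3766 = 1.10 V.
(Unloaded it would have been 1.35 V.)

V_out ≈ 1.10 V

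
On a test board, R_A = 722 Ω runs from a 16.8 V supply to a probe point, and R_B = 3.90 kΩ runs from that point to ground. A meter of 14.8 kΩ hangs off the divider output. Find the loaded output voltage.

The load sits in parallel with R_B: R_B‖R_L = (3900 × 14800) / (3900 + 14800) = 3087 Ω.
V_out = 16.8 × 3087 / (722 + 3087) = 16.8 × 3087/3809 = 13.6 V.

V_out ≈ 13.6 V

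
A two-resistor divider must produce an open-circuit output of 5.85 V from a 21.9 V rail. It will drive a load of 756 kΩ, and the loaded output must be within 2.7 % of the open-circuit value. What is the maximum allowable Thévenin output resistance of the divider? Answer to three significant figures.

Loading drop = R_th/(R_th + R_L) ≤ 0.0270, so R_th ≤ R_L · ε/(1−ε) = 756 kΩ × 0.0270/0.9730 = 21.0 kΩ.
(Any R1, R2 with R2/(R1+R2) = 0.267 and R1‖R2 ≤ 21.0 kΩ will meet the spec.)

R_th ≤ 21.0 kΩ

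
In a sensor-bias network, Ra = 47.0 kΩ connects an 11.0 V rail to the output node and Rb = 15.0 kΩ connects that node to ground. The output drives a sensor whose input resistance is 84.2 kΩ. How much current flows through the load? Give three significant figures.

Rb‖R_L = 12.73 kΩ; V_out = 11.0 × 12.73/59.73 = 2.345 V.
I_L = V_out / R_L = 2.345 / 84.2 kΩ = 0.0278 mA.

I_L ≈ 0.0278 mA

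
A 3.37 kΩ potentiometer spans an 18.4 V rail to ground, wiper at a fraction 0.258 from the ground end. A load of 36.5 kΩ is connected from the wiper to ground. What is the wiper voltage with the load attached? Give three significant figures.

The wiper splits the pot into (1−α)R = 2501 Ω above and αR = 869.5 Ω below.
Lower section ‖ load = 849.2 Ω.
V_wiper = 18.4 × 849.2/(2501 + 849.2) = 4.66 V.

V ≈ 4.66 V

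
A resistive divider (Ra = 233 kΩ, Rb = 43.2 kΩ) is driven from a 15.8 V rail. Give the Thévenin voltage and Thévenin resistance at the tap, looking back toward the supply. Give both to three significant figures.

V_th is the open-circuit tap voltage: 15.8 × 43.2/(233 + 43.2) = 2.47 V.
With the supply zeroed, Ra and Rb appear in parallel from the tap: R_th = Ra‖Rb = (233 × 43.2)/276.2 = 36.4 kΩ.

V_th = 2.47 V, R_th = 36.4 kΩ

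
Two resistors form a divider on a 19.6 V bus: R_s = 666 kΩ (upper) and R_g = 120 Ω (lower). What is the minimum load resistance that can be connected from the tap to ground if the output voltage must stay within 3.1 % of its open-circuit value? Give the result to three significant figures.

R_L(min) ≈ 3.75 kΩ

Output resistance R_th = R_s‖R_g = (666000 × 120)/666100 = 120.0 Ω.
The fractional drop is R_th/(R_th + R_L); requiring this ≤ 0.0310 gives R_L ≥ R_th(1/0.0310 − 1) = 120.0 × 31.26 = 3.75 kΩ.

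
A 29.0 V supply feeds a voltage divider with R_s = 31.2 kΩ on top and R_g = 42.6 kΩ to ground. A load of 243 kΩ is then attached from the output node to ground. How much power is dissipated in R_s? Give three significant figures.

Total resistance from the source is R_s + (R_g‖R_L) = 67.45 kΩ, so I = 29.0/67.45 kΩ = 0.4300 mA.
P = I²·R_s = (0.4300 mA)² × 31.2 kΩ = 5.77 mW.

P ≈ 5.77 mW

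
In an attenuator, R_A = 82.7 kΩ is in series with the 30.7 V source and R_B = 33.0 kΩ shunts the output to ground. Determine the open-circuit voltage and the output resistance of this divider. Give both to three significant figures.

V_th is the open-circuit tap voltage: 30.7 × 33.0/(82.7 + 33.0) = 8.76 V.
With the supply zeroed, R_A and R_B appear in parallel from the tap: R_th = R_A‖R_B = (82.7 × 33.0)/115.7 = 23.6 kΩ.

V_th = 8.76 V, R_th = 23.6 kΩ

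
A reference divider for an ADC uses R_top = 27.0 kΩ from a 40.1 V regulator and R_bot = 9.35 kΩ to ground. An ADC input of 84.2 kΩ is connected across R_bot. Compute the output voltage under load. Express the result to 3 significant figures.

V_out ≈ 9.53 V

The load sits in parallel with R_bot: R_bot‖R_L = (9.35 × 84.2) / (9.35 + 84.2) = 8.415 kΩ.
V_out = 40.1 × 8.415 / (27.0 + 8.415) = 40.1 × 8.415/35.42 = 9.53 V.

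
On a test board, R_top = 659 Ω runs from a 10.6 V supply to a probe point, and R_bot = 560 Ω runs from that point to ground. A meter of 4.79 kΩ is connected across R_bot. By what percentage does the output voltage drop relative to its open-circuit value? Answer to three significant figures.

5.94 %

The divider's output (Thévenin) resistance is R_top‖R_bot = 302.7 Ω.
Fractional drop under load = R_th/(R_th + R_L) = 302.7 / (302.7 + 4790) = 0.05945.
So the output falls by 5.94 %.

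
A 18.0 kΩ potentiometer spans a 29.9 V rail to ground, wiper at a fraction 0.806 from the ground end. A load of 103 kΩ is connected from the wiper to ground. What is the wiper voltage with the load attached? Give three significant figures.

The wiper splits the pot into (1−α)R = 3.492 kΩ above and αR = 14.51 kΩ below.
Lower section ‖ load = 12.72 kΩ.
V_wiper = 29.9 × 12.72/(3.492 + 12.72) = 23.5 V.

V ≈ 23.5 V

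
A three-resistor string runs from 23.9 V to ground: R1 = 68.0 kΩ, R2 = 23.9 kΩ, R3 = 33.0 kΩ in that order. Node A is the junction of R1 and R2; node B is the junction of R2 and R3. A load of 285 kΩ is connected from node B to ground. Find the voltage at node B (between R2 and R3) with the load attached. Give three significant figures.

At node B, R3 is in parallel with the load: R3‖R_L = 29.58 kΩ.
Below node A the resistance is R2 + (R3‖R_L) = 53.48 kΩ, so V_A = 23.9 × 53.48/121.5 = 10.52 V.
Then V_B = V_A × (R3‖R_L)/(R2 + R3‖R_L) = 10.52 × 29.58/53.48 = 5.82 V.

V ≈ 5.82 V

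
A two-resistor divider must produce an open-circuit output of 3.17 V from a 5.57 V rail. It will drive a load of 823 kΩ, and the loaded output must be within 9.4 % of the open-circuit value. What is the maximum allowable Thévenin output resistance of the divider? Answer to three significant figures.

R_th ≤ 85.4 kΩ

Loading drop = R_th/(R_th + R_L) ≤ 0.0940, so R_th ≤ R_L · ε/(1−ε) = 823 kΩ × 0.0940/0.9060 = 85.4 kΩ.
(Any R1, R2 with R2/(R1+R2) = 0.569 and R1‖R2 ≤ 85.4 kΩ will meet the spec.)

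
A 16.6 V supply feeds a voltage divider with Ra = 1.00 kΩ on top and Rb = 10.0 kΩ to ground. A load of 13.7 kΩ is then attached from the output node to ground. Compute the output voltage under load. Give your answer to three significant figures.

The load sits in parallel with Rb: Rb‖R_L = (10.0 × 13.7) / (10.0 + 13.7) = 5.781 kΩ.
V_out = 16.6 × 5.781 / (1.00 + 5.781) = 16.6 × 5.781/6.781 = 14.2 V.

V_out ≈ 14.2 V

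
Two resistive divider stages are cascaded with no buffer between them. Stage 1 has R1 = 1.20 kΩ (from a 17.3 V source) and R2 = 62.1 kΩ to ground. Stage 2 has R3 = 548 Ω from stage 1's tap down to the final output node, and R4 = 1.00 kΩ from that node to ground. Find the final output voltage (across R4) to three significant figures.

Stage 2 presents R3+R4 = 1548 Ω as a load on stage 1's tap.
Stage 1's lower leg becomes R2‖(R3+R4) = 1510 Ω, so V_mid = 17.3 × 1510/2710 = 9.640 V.
Stage 2 is itself unloaded: V_out = V_mid × R4/(R3+R4) = 9.640 × 1000/1548 = 6.23 V.

V_out ≈ 6.23 V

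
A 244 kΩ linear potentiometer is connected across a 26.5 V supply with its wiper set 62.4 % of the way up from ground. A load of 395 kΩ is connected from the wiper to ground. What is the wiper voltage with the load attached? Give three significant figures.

The wiper splits the pot into (1−α)R = 91.74 kΩ above and αR = 152.3 kΩ below.
Lower section ‖ load = 109.9 kΩ.
V_wiper = 26.5 × 109.9/(91.74 + 109.9) = 14.4 V.

V ≈ 14.4 V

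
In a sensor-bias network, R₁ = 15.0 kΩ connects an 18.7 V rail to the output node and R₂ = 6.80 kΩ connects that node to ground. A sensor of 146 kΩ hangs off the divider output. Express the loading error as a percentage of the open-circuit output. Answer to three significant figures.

3.11 %

The divider's output (Thévenin) resistance is R₁‖R₂ = 4.679 kΩ.
Fractional drop under load = R_th/(R_th + R_L) = 4.679 / (4.679 + 146) = 0.03105.
So the output falls by 3.11 %.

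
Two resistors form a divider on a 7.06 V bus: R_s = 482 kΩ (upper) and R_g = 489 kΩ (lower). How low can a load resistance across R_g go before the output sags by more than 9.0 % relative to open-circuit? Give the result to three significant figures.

Output resistance R_th = R_s‖R_g = (482 × 489)/971.0 = 242.7 kΩ.
The fractional drop is R_th/(R_th + R_L); requiring this ≤ 0.0900 gives R_L ≥ R_th(1/0.0900 − 1) = 242.7 × 10.11 = 2.45 MΩ.

R_L(min) ≈ 2.45 MΩ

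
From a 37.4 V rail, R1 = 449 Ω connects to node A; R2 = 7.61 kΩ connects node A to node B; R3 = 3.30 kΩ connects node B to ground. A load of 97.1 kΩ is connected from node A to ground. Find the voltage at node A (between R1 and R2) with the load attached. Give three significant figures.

V ≈ 35.8 V

Below node A the series string R2+R3 = 10910 Ω sits in parallel with the 97100 Ω load: 9808 Ω.
V_A = 37.4 × 9808/(449 + 9808) = 35.8 V.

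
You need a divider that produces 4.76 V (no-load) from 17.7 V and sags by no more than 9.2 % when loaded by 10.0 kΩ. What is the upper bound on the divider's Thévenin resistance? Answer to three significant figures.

R_th ≤ 1.01 kΩ

Loading drop = R_th/(R_th + R_L) ≤ 0.0920, so R_th ≤ R_L · ε/(1−ε) = 10.0 kΩ × 0.0920/0.9080 = 1.01 kΩ.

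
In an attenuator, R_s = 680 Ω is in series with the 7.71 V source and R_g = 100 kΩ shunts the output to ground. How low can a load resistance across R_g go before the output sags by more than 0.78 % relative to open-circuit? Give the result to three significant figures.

Output resistance R_th = R_s‖R_g = (680 × 100000)/100700 = 675.4 Ω.
The fractional drop is R_th/(R_th + R_L); requiring this ≤ 0.00780 gives R_L ≥ R_th(1/0.00780 − 1) = 675.4 × 127.2 = 85.9 kΩ.

R_L(min) ≈ 85.9 kΩ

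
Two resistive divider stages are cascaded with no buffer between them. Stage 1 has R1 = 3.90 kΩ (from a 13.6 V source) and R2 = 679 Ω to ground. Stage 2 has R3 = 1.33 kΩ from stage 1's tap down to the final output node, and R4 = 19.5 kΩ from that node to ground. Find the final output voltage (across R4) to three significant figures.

Stage 2 presents R3+R4 = 20830 Ω as a load on stage 1's tap.
Stage 1's lower leg becomes R2‖(R3+R4) = 657.6 Ω, so V_mid = 13.6 × 657.6/4558 = 1.962 V.
Stage 2 is itself unloaded: V_out = V_mid × R4/(R3+R4) = 1.962 × 19500/20830 = 1.84 V.

V_out ≈ 1.84 V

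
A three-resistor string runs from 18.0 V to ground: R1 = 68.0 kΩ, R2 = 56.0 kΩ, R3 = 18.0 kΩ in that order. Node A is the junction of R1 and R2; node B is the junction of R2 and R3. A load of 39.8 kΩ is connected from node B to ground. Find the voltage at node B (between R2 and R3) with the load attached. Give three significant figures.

V ≈ 1.64 V

At node B, R3 is in parallel with the load: R3‖R_L = 12.39 kΩ.
Below node A the resistance is R2 + (R3‖R_L) = 68.39 kΩ, so V_A = 18.0 × 68.39/136.4 = 9.026 V.
Then V_B = V_A × (R3‖R_L)/(R2 + R3‖R_L) = 9.026 × 12.39/68.39 = 1.64 V.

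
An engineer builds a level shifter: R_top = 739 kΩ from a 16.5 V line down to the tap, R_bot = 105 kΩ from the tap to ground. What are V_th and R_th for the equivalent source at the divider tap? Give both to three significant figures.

V_th is the open-circuit tap voltage: 16.5 × 105/(739 + 105) = 2.05 V.
With the supply zeroed, R_top and R_bot appear in parallel from the tap: R_th = R_top‖R_bot = (739 × 105)/844.0 = 91.9 kΩ.

V_th = 2.05 V, R_th = 91.9 kΩ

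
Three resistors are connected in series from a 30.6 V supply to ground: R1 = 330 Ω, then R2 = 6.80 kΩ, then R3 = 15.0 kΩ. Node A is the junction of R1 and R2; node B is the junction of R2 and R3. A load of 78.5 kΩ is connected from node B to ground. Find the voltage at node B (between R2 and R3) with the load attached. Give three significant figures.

At node B, R3 is in parallel with the load: R3‖R_L = 12590 Ω.
Below node A the resistance is R2 + (R3‖R_L) = 19390 Ω, so V_A = 30.6 × 19390/19720 = 30.09 V.
Then V_B = V_A × (R3‖R_L)/(R2 + R3‖R_L) = 30.09 × 12590/19390 = 19.5 V.

V ≈ 19.5 V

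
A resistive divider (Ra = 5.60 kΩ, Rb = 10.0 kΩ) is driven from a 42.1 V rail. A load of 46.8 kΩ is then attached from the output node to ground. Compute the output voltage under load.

V_out ≈ 25.1 V

The load sits in parallel with Rb: Rb‖R_L = (10.0 × 46.8) / (10.0 + 46.8) = 8.239 kΩ.
V_out = 42.1 × 8.239 / (5.60 + 8.239) = 42.1 × 8.239/13.84 = 25.1 V.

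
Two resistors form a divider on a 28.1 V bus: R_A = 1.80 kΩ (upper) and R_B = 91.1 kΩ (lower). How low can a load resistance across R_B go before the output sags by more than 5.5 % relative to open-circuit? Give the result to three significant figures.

Output resistance R_th = R_A‖R_B = (1.80 × 91.1)/92.90 = 1.765 kΩ.
The fractional drop is R_th/(R_th + R_L); requiring this ≤ 0.0550 gives R_L ≥ R_th(1/0.0550 − 1) = 1.765 × 17.18 = 30.3 kΩ.

R_L(min) ≈ 30.3 kΩ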